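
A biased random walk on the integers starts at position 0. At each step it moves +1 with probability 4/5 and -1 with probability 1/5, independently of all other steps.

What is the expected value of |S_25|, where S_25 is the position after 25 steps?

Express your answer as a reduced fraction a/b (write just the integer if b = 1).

Answer: 35765426146786873/2384185791015625

Derivation:
S_25 takes values m ≡ 1 (mod 2) with |m| ≤ 25; P(S_25=m) = C(25,(25+m)/2) · (4/5)^((25+m)/2) · (1/5)^((25-m)/2).
Distribution: P(S=-25)=1/298023223876953125, P(S=-23)=4/11920928955078125, P(S=-21)=192/11920928955078125, P(S=-19)=5888/11920928955078125, P(S=-17)=129536/11920928955078125, P(S=-15)=10881024/59604644775390625, P(S=-13)=29016064/11920928955078125, P(S=-11)=315031552/11920928955078125, P(S=-9)=2835283968/11920928955078125, P(S=-7)=21422145536/11920928955078125, P(S=-5)=685508657152/59604644775390625, P(S=-3)=747827625984/11920928955078125, P(S=-1)=3489862254592/11920928955078125, P(S=1)=13959449018368/11920928955078125, P(S=3)=47860968062976/11920928955078125, P(S=5)=701960864923648/59604644775390625, P(S=7)=350980432461824/11920928955078125, P(S=9)=743252680507392/11920928955078125, P(S=11)=1321338098679808/11920928955078125, P(S=13)=1947235092791296/11920928955078125, P(S=15)=11683410556747776/59604644775390625, P(S=17)=2225411534618624/11920928955078125, P(S=19)=1618481116086272/11920928955078125, P(S=21)=844424930131968/11920928955078125, P(S=23)=281474976710656/11920928955078125, P(S=25)=1125899906842624/298023223876953125
E[|S_25|] = Σ_m |m|·P(S_25=m) = 35765426146786873/2384185791015625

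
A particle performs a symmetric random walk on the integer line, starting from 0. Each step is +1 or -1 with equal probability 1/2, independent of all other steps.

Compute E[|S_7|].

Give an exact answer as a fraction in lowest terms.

S_7 takes values m ≡ 1 (mod 2) with |m| ≤ 7; P(S_7=m) = C(7,(7+m)/2)/2^7.
Total paths: 2^7 = 128
Distribution: P(S=-7)=1/128, P(S=-5)=7/128, P(S=-3)=21/128, P(S=-1)=35/128, P(S=1)=35/128, P(S=3)=21/128, P(S=5)=7/128, P(S=7)=1/128
E[|S_7|] = Σ_m |m|·P(S_7=m) = 280/128 = 35/16

Answer: 35/16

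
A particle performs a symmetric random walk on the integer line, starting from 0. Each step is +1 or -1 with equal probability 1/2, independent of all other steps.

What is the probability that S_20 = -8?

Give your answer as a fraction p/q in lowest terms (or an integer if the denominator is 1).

Answer: 4845/131072

Derivation:
To reach position -8 after 20 steps: need 6 steps of +1 and 14 of -1.
Favorable paths: C(20,6) = 38760
Total paths: 2^20 = 1048576
P = 38760/1048576 = 4845/131072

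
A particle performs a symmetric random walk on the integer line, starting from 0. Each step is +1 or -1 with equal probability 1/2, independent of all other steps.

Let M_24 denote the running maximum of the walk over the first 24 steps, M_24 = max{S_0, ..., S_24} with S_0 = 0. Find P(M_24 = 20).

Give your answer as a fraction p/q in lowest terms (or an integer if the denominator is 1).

Answer: 69/4194304

Derivation:
Let M_24 = max(S_0,...,S_24). Use the reflection principle: for j ≥ 1, #{paths with M_24 ≥ j} = #{S_24 ≥ j} + #{S_24 ≥ j+1}.
By reflection, #{M_24 ≥ 20} = #{S_24 ≥ 20} + #{S_24 ≥ 21} = 301 + 25 = 326.
#{M_24 ≥ 21} = #{S_24 ≥ 21} + #{S_24 ≥ 22} = 25 + 25 = 50.
#{M_24 = 20} = 326 - 50 = 276.
P(M_24 = 20) = 276/16777216 = 69/4194304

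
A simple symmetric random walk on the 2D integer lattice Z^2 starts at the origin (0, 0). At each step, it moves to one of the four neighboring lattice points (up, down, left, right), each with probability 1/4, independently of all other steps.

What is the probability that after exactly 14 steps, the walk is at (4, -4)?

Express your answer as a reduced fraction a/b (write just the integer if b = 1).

Answer: 39039/8388608

Derivation:
Let h be the number of horizontal steps (so 14-h are vertical). To end at (4,-4) need (h+4)/2 right-steps and ((14-h)-4)/2 up-steps.
Sum over h with 4 ≤ h ≤ 10, h ≡ 0 (mod 2), 14-h ≡ 0 (mod 2):
h=4: C(14,4)·C(4,4)·C(10,3) = 1001·1·120 = 120120
h=6: C(14,6)·C(6,5)·C(8,2) = 3003·6·28 = 504504
h=8: C(14,8)·C(8,6)·C(6,1) = 3003·28·6 = 504504
h=10: C(14,10)·C(10,7)·C(4,0) = 1001·120·1 = 120120
Total favorable: 1249248
Total paths: 4^14 = 268435456
P = 1249248/268435456 = 39039/8388608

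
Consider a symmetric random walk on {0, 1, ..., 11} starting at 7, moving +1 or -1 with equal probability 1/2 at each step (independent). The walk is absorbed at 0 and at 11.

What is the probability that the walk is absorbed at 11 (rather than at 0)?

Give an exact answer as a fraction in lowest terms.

Symmetric walk (p = 1/2): the harmonic-function argument gives P(hit 11 before 0 | start at 7) = a/N.
P = 7/11 = 7/11

Answer: 7/11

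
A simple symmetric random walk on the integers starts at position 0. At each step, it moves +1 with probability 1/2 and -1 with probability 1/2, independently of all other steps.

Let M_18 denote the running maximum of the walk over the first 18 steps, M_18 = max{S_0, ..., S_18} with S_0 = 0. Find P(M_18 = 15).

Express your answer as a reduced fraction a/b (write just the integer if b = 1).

Let M_18 = max(S_0,...,S_18). Use the reflection principle: for j ≥ 1, #{paths with M_18 ≥ j} = #{S_18 ≥ j} + #{S_18 ≥ j+1}.
By reflection, #{M_18 ≥ 15} = #{S_18 ≥ 15} + #{S_18 ≥ 16} = 19 + 19 = 38.
#{M_18 ≥ 16} = #{S_18 ≥ 16} + #{S_18 ≥ 17} = 19 + 1 = 20.
#{M_18 = 15} = 38 - 20 = 18.
P(M_18 = 15) = 18/262144 = 9/131072

Answer: 9/131072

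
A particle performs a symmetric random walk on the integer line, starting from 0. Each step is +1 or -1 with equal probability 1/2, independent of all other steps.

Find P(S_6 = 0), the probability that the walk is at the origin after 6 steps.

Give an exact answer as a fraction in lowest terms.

To return to 0 after 6 steps: need exactly 3 steps of +1 and 3 of -1.
Favorable paths: C(6,3) = 20
Total paths: 2^6 = 64
P = 20/64 = 5/16

Answer: 5/16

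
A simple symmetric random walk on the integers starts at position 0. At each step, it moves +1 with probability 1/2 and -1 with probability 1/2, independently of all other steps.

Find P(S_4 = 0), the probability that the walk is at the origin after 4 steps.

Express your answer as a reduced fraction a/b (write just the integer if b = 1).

Answer: 3/8

Derivation:
To return to 0 after 4 steps: need exactly 2 steps of +1 and 2 of -1.
Favorable paths: C(4,2) = 6
Total paths: 2^4 = 16
P = 6/16 = 3/8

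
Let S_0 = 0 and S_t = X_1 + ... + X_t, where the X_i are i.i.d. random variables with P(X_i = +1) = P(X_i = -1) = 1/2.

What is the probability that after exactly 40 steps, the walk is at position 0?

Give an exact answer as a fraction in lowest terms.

Answer: 34461632205/274877906944

Derivation:
To return to 0 after 40 steps: need exactly 20 steps of +1 and 20 of -1.
Favorable paths: C(40,20) = 137846528820
Total paths: 2^40 = 1099511627776
P = 137846528820/1099511627776 = 34461632205/274877906944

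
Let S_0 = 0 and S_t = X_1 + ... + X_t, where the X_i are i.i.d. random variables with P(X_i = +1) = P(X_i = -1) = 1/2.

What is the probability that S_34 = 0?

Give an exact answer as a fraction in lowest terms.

To return to 0 after 34 steps: need exactly 17 steps of +1 and 17 of -1.
Favorable paths: C(34,17) = 2333606220
Total paths: 2^34 = 17179869184
P = 2333606220/17179869184 = 583401555/4294967296

Answer: 583401555/4294967296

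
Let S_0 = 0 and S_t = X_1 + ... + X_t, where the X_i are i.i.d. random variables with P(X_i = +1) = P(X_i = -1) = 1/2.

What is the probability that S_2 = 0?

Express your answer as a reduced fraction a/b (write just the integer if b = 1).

Answer: 1/2

Derivation:
To return to 0 after 2 steps: need exactly 1 step of +1 and 1 of -1.
Favorable paths: C(2,1) = 2
Total paths: 2^2 = 4
P = 2/4 = 1/2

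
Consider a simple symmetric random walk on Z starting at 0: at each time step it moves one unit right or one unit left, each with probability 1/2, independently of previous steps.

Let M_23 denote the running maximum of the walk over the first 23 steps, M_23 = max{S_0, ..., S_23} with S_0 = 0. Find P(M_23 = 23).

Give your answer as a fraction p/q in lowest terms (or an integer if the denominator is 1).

Answer: 1/8388608

Derivation:
Let M_23 = max(S_0,...,S_23). Use the reflection principle: for j ≥ 1, #{paths with M_23 ≥ j} = #{S_23 ≥ j} + #{S_23 ≥ j+1}.
By reflection, #{M_23 ≥ 23} = #{S_23 ≥ 23} + #{S_23 ≥ 24} = 1 + 0 = 1.
#{M_23 ≥ 24} = #{S_23 ≥ 24} + #{S_23 ≥ 25} = 0 + 0 = 0.
#{M_23 = 23} = 1 - 0 = 1.
P(M_23 = 23) = 1/8388608 = 1/8388608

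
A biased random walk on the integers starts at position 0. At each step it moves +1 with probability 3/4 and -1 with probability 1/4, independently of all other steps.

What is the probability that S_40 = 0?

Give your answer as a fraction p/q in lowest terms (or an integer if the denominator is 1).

Answer: 120160281605393234205/302231454903657293676544

Derivation:
To be at 0 after 40 steps: need exactly 20 steps of +1 and 20 of -1.
Number of such sequences: C(40,20) = 137846528820
Each has probability (3/4)^20 · (1/4)^20 = 3486784401/1208925819614629174706176
P = 137846528820 · 3486784401/1208925819614629174706176 = 120160281605393234205/302231454903657293676544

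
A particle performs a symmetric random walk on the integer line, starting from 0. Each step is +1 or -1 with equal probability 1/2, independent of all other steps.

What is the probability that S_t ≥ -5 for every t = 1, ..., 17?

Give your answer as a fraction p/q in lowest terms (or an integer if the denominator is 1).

Let f(t,s) = #length-t paths at position s with S_1..S_t all ≥ -5.
f(t,s) = f(t-1,s-1) + f(t-1,s+1) for s ≥ -5; f(t,s) = 0 for s < -5.
t=0: f(0,0)=1
t=1: f(1,-1)=1 f(1,1)=1
t=2: f(2,-2)=1 f(2,0)=2 f(2,2)=1
t=3: f(3,-3)=1 f(3,-1)=3 f(3,1)=3 f(3,3)=1
t=4: f(4,-4)=1 f(4,-2)=4 f(4,0)=6 f(4,2)=4 f(4,4)=1
t=5: f(5,-5)=1 f(5,-3)=5 f(5,-1)=10 f(5,1)=10 f(5,3)=5 f(5,5)=1
t=6: f(6,-4)=6 f(6,-2)=15 f(6,0)=20 f(6,2)=15 f(6,4)=6 f(6,6)=1
t=7: f(7,-5)=6 f(7,-3)=21 f(7,-1)=35 f(7,1)=35 f(7,3)=21 f(7,5)=7 f(7,7)=1
t=8: f(8,-4)=27 f(8,-2)=56 f(8,0)=70 f(8,2)=56 f(8,4)=28 f(8,6)=8 f(8,8)=1
t=9: f(9,-5)=27 f(9,-3)=83 f(9,-1)=126 f(9,1)=126 f(9,3)=84 f(9,5)=36 f(9,7)=9 f(9,9)=1
t=10: f(10,-4)=110 f(10,-2)=209 f(10,0)=252 f(10,2)=210 f(10,4)=120 f(10,6)=45 f(10,8)=10 f(10,10)=1
t=11: f(11,-5)=110 f(11,-3)=319 f(11,-1)=461 f(11,1)=462 f(11,3)=330 f(11,5)=165 f(11,7)=55 f(11,9)=11 f(11,11)=1
t=12: f(12,-4)=429 f(12,-2)=780 f(12,0)=923 f(12,2)=792 f(12,4)=495 f(12,6)=220 f(12,8)=66 f(12,10)=12 f(12,12)=1
t=13: f(13,-5)=429 f(13,-3)=1209 f(13,-1)=1703 f(13,1)=1715 f(13,3)=1287 f(13,5)=715 f(13,7)=286 f(13,9)=78 f(13,11)=13 f(13,13)=1
t=14: f(14,-4)=1638 f(14,-2)=2912 f(14,0)=3418 f(14,2)=3002 f(14,4)=2002 f(14,6)=1001 f(14,8)=364 f(14,10)=91 f(14,12)=14 f(14,14)=1
t=15: f(15,-5)=1638 f(15,-3)=4550 f(15,-1)=6330 f(15,1)=6420 f(15,3)=5004 f(15,5)=3003 f(15,7)=1365 f(15,9)=455 f(15,11)=105 f(15,13)=15 f(15,15)=1
t=16: f(16,-4)=6188 f(16,-2)=10880 f(16,0)=12750 f(16,2)=11424 f(16,4)=8007 f(16,6)=4368 f(16,8)=1820 f(16,10)=560 f(16,12)=120 f(16,14)=16 f(16,16)=1
t=17: f(17,-5)=6188 f(17,-3)=17068 f(17,-1)=23630 f(17,1)=24174 f(17,3)=19431 f(17,5)=12375 f(17,7)=6188 f(17,9)=2380 f(17,11)=680 f(17,13)=136 f(17,15)=17 f(17,17)=1
Σ_s f(17,s) = 112268
P = 112268/131072 = 28067/32768

Answer: 28067/32768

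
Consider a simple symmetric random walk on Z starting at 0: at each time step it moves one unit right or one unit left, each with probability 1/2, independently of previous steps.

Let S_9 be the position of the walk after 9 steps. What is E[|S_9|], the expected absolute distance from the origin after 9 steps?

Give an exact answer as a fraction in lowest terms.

S_9 takes values m ≡ 1 (mod 2) with |m| ≤ 9; P(S_9=m) = C(9,(9+m)/2)/2^9.
Total paths: 2^9 = 512
Distribution: P(S=-9)=1/512, P(S=-7)=9/512, P(S=-5)=36/512, P(S=-3)=84/512, P(S=-1)=126/512, P(S=1)=126/512, P(S=3)=84/512, P(S=5)=36/512, P(S=7)=9/512, P(S=9)=1/512
E[|S_9|] = Σ_m |m|·P(S_9=m) = 1260/512 = 315/128

Answer: 315/128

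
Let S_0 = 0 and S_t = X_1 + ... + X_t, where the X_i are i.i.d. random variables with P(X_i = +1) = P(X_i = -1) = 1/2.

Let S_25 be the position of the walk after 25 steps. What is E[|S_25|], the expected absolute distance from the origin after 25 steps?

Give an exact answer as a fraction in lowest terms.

Answer: 16900975/4194304

Derivation:
S_25 takes values m ≡ 1 (mod 2) with |m| ≤ 25; P(S_25=m) = C(25,(25+m)/2)/2^25.
Total paths: 2^25 = 33554432
Distribution: P(S=-25)=1/33554432, P(S=-23)=25/33554432, P(S=-21)=300/33554432, P(S=-19)=2300/33554432, P(S=-17)=12650/33554432, P(S=-15)=53130/33554432, P(S=-13)=177100/33554432, P(S=-11)=480700/33554432, P(S=-9)=1081575/33554432, P(S=-7)=2042975/33554432, P(S=-5)=3268760/33554432, P(S=-3)=4457400/33554432, P(S=-1)=5200300/33554432, P(S=1)=5200300/33554432, P(S=3)=4457400/33554432, P(S=5)=3268760/33554432, P(S=7)=2042975/33554432, P(S=9)=1081575/33554432, P(S=11)=480700/33554432, P(S=13)=177100/33554432, P(S=15)=53130/33554432, P(S=17)=12650/33554432, P(S=19)=2300/33554432, P(S=21)=300/33554432, P(S=23)=25/33554432, P(S=25)=1/33554432
E[|S_25|] = Σ_m |m|·P(S_25=m) = 135207800/33554432 = 16900975/4194304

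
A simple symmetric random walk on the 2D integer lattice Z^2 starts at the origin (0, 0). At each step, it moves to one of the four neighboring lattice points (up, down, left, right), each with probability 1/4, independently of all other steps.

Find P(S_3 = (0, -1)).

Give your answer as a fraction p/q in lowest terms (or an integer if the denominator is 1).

Let h be the number of horizontal steps (so 3-h are vertical). To end at (0,-1) need (h+0)/2 right-steps and ((3-h)-1)/2 up-steps.
Sum over h with 0 ≤ h ≤ 2, h ≡ 0 (mod 2), 3-h ≡ 1 (mod 2):
h=0: C(3,0)·C(0,0)·C(3,1) = 1·1·3 = 3
h=2: C(3,2)·C(2,1)·C(1,0) = 3·2·1 = 6
Total favorable: 9
Total paths: 4^3 = 64
P = 9/64 = 9/64

Answer: 9/64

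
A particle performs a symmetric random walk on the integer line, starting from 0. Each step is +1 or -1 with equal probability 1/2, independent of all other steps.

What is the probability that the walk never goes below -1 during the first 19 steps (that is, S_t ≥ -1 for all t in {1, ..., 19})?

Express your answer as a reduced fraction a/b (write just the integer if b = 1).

Answer: 46189/131072

Derivation:
Let f(t,s) = #length-t paths at position s with S_1..S_t all ≥ -1.
f(t,s) = f(t-1,s-1) + f(t-1,s+1) for s ≥ -1; f(t,s) = 0 for s < -1.
t=0: f(0,0)=1
t=1: f(1,-1)=1 f(1,1)=1
t=2: f(2,0)=2 f(2,2)=1
t=3: f(3,-1)=2 f(3,1)=3 f(3,3)=1
t=4: f(4,0)=5 f(4,2)=4 f(4,4)=1
t=5: f(5,-1)=5 f(5,1)=9 f(5,3)=5 f(5,5)=1
t=6: f(6,0)=14 f(6,2)=14 f(6,4)=6 f(6,6)=1
t=7: f(7,-1)=14 f(7,1)=28 f(7,3)=20 f(7,5)=7 f(7,7)=1
t=8: f(8,0)=42 f(8,2)=48 f(8,4)=27 f(8,6)=8 f(8,8)=1
t=9: f(9,-1)=42 f(9,1)=90 f(9,3)=75 f(9,5)=35 f(9,7)=9 f(9,9)=1
t=10: f(10,0)=132 f(10,2)=165 f(10,4)=110 f(10,6)=44 f(10,8)=10 f(10,10)=1
t=11: f(11,-1)=132 f(11,1)=297 f(11,3)=275 f(11,5)=154 f(11,7)=54 f(11,9)=11 f(11,11)=1
t=12: f(12,0)=429 f(12,2)=572 f(12,4)=429 f(12,6)=208 f(12,8)=65 f(12,10)=12 f(12,12)=1
t=13: f(13,-1)=429 f(13,1)=1001 f(13,3)=1001 f(13,5)=637 f(13,7)=273 f(13,9)=77 f(13,11)=13 f(13,13)=1
t=14: f(14,0)=1430 f(14,2)=2002 f(14,4)=1638 f(14,6)=910 f(14,8)=350 f(14,10)=90 f(14,12)=14 f(14,14)=1
t=15: f(15,-1)=1430 f(15,1)=3432 f(15,3)=3640 f(15,5)=2548 f(15,7)=1260 f(15,9)=440 f(15,11)=104 f(15,13)=15 f(15,15)=1
t=16: f(16,0)=4862 f(16,2)=7072 f(16,4)=6188 f(16,6)=3808 f(16,8)=1700 f(16,10)=544 f(16,12)=119 f(16,14)=16 f(16,16)=1
t=17: f(17,-1)=4862 f(17,1)=11934 f(17,3)=13260 f(17,5)=9996 f(17,7)=5508 f(17,9)=2244 f(17,11)=663 f(17,13)=135 f(17,15)=17 f(17,17)=1
t=18: f(18,0)=16796 f(18,2)=25194 f(18,4)=23256 f(18,6)=15504 f(18,8)=7752 f(18,10)=2907 f(18,12)=798 f(18,14)=152 f(18,16)=18 f(18,18)=1
t=19: f(19,-1)=16796 f(19,1)=41990 f(19,3)=48450 f(19,5)=38760 f(19,7)=23256 f(19,9)=10659 f(19,11)=3705 f(19,13)=950 f(19,15)=170 f(19,17)=19 f(19,19)=1
Σ_s f(19,s) = 184756
P = 184756/524288 = 46189/131072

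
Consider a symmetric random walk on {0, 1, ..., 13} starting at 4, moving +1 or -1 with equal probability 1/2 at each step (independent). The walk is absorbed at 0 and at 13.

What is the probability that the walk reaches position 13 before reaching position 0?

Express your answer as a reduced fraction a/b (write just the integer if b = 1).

Symmetric walk (p = 1/2): the harmonic-function argument gives P(hit 13 before 0 | start at 4) = a/N.
P = 4/13 = 4/13

Answer: 4/13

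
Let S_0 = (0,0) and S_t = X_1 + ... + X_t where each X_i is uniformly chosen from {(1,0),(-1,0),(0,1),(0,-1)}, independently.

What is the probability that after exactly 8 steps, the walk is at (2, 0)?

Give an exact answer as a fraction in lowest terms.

Let h be the number of horizontal steps (so 8-h are vertical). To end at (2,0) need (h+2)/2 right-steps and ((8-h)+0)/2 up-steps.
Sum over h with 2 ≤ h ≤ 8, h ≡ 0 (mod 2), 8-h ≡ 0 (mod 2):
h=2: C(8,2)·C(2,2)·C(6,3) = 28·1·20 = 560
h=4: C(8,4)·C(4,3)·C(4,2) = 70·4·6 = 1680
h=6: C(8,6)·C(6,4)·C(2,1) = 28·15·2 = 840
h=8: C(8,8)·C(8,5)·C(0,0) = 1·56·1 = 56
Total favorable: 3136
Total paths: 4^8 = 65536
P = 3136/65536 = 49/1024

Answer: 49/1024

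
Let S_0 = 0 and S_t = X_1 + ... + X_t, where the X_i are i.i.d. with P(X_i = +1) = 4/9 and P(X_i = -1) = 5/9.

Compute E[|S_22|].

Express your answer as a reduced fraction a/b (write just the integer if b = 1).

S_22 takes values m ≡ 0 (mod 2) with |m| ≤ 22; P(S_22=m) = C(22,(22+m)/2) · (4/9)^((22+m)/2) · (5/9)^((22-m)/2).
Distribution: P(S=-22)=2384185791015625/984770902183611232881, P(S=-20)=41961669921875000/984770902183611232881, P(S=-18)=117492675781250000/328256967394537077627, P(S=-16)=1879882812500000000/984770902183611232881, P(S=-14)=7143554687500000000/984770902183611232881, P(S=-12)=2285937500000000000/109418989131512359209, P(S=-10)=15544375000000000000/328256967394537077627, P(S=-8)=28424000000000000000/328256967394537077627, P(S=-6)=14212000000000000000/109418989131512359209, P(S=-4)=159174400000000000000/984770902183611232881, P(S=-2)=165541376000000000000/984770902183611232881, P(S=0)=48157491200000000000/328256967394537077627, P(S=2)=105946480640000000000/984770902183611232881, P(S=4)=65197834240000000000/984770902183611232881, P(S=6)=3725590528000000000/109418989131512359209, P(S=8)=4768755875840000000/328256967394537077627, P(S=10)=1669064556544000000/328256967394537077627, P(S=12)=157088428851200000/109418989131512359209, P(S=14)=314176857702400000/984770902183611232881, P(S=16)=52913997086720000/984770902183611232881, P(S=18)=2116559883468800/328256967394537077627, P(S=20)=483785116221440/984770902183611232881, P(S=22)=17592186044416/984770902183611232881
E[|S_22|] = Σ_m |m|·P(S_22=m) = 4128664304312782784902/984770902183611232881

Answer: 4128664304312782784902/984770902183611232881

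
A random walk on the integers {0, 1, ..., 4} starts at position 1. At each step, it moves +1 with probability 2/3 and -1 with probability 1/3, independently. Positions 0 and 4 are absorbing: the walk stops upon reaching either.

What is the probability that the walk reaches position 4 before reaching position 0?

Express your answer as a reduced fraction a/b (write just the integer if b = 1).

Answer: 8/15

Derivation:
Biased walk: p = 2/3, q = 1/3, r = q/p = 1/2
Gambler's ruin: P(hit 4 before 0 | start at 1) = (1 - r^a)/(1 - r^N)
r^1 = 1/2; r^4 = 1/16
P = (1 - 1/2) / (1 - 1/16) = 1/2 / 15/16 = 8/15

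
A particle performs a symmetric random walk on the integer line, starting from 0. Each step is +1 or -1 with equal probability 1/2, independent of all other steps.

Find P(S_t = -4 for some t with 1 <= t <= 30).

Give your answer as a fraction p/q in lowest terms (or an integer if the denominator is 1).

Answer: 15875597/33554432

Derivation:
Count via complement. Let g(t,s) = #length-t paths at position s with S_1..S_t all ≠ -4.
g(t,s) = g(t-1,s-1) + g(t-1,s+1) for s ≠ -4; g(t,-4) = 0.
t=0: g(0,0)=1
t=1: g(1,-1)=1 g(1,1)=1
t=2: g(2,-2)=1 g(2,0)=2 g(2,2)=1
t=3: g(3,-3)=1 g(3,-1)=3 g(3,1)=3 g(3,3)=1
t=4: g(4,-2)=4 g(4,0)=6 g(4,2)=4 g(4,4)=1
t=5: g(5,-3)=4 g(5,-1)=10 g(5,1)=10 g(5,3)=5 g(5,5)=1
t=6: g(6,-2)=14 g(6,0)=20 g(6,2)=15 g(6,4)=6 g(6,6)=1
t=7: g(7,-3)=14 g(7,-1)=34 g(7,1)=35 g(7,3)=21 g(7,5)=7 g(7,7)=1
t=8: g(8,-2)=48 g(8,0)=69 g(8,2)=56 g(8,4)=28 g(8,6)=8 g(8,8)=1
t=9: g(9,-3)=48 g(9,-1)=117 g(9,1)=125 g(9,3)=84 g(9,5)=36 g(9,7)=9 g(9,9)=1
t=10: g(10,-2)=165 g(10,0)=242 g(10,2)=209 g(10,4)=120 g(10,6)=45 g(10,8)=10 g(10,10)=1
t=11: g(11,-3)=165 g(11,-1)=407 g(11,1)=451 g(11,3)=329 g(11,5)=165 g(11,7)=55 g(11,9)=11 g(11,11)=1
t=12: g(12,-2)=572 g(12,0)=858 g(12,2)=780 g(12,4)=494 g(12,6)=220 g(12,8)=66 g(12,10)=12 g(12,12)=1
t=13: g(13,-3)=572 g(13,-1)=1430 g(13,1)=1638 g(13,3)=1274 g(13,5)=714 g(13,7)=286 g(13,9)=78 g(13,11)=13 g(13,13)=1
t=14: g(14,-2)=2002 g(14,0)=3068 g(14,2)=2912 g(14,4)=1988 g(14,6)=1000 g(14,8)=364 g(14,10)=91 g(14,12)=14 g(14,14)=1
t=15: g(15,-3)=2002 g(15,-1)=5070 g(15,1)=5980 g(15,3)=4900 g(15,5)=2988 g(15,7)=1364 g(15,9)=455 g(15,11)=105 g(15,13)=15 g(15,15)=1
t=16: g(16,-2)=7072 g(16,0)=11050 g(16,2)=10880 g(16,4)=7888 g(16,6)=4352 g(16,8)=1819 g(16,10)=560 g(16,12)=120 g(16,14)=16 g(16,16)=1
t=17: g(17,-3)=7072 g(17,-1)=18122 g(17,1)=21930 g(17,3)=18768 g(17,5)=12240 g(17,7)=6171 g(17,9)=2379 g(17,11)=680 g(17,13)=136 g(17,15)=17 g(17,17)=1
t=18: g(18,-2)=25194 g(18,0)=40052 g(18,2)=40698 g(18,4)=31008 g(18,6)=18411 g(18,8)=8550 g(18,10)=3059 g(18,12)=816 g(18,14)=153 g(18,16)=18 g(18,18)=1
t=19: g(19,-3)=25194 g(19,-1)=65246 g(19,1)=80750 g(19,3)=71706 g(19,5)=49419 g(19,7)=26961 g(19,9)=11609 g(19,11)=3875 g(19,13)=969 g(19,15)=171 g(19,17)=19 g(19,19)=1
t=20: g(20,-2)=90440 g(20,0)=145996 g(20,2)=152456 g(20,4)=121125 g(20,6)=76380 g(20,8)=38570 g(20,10)=15484 g(20,12)=4844 g(20,14)=1140 g(20,16)=190 g(20,18)=20 g(20,20)=1
t=21: g(21,-3)=90440 g(21,-1)=236436 g(21,1)=298452 g(21,3)=273581 g(21,5)=197505 g(21,7)=114950 g(21,9)=54054 g(21,11)=20328 g(21,13)=5984 g(21,15)=1330 g(21,17)=210 g(21,19)=21 g(21,21)=1
t=22: g(22,-2)=326876 g(22,0)=534888 g(22,2)=572033 g(22,4)=471086 g(22,6)=312455 g(22,8)=169004 g(22,10)=74382 g(22,12)=26312 g(22,14)=7314 g(22,16)=1540 g(22,18)=231 g(22,20)=22 g(22,22)=1
t=23: g(23,-3)=326876 g(23,-1)=861764 g(23,1)=1106921 g(23,3)=1043119 g(23,5)=783541 g(23,7)=481459 g(23,9)=243386 g(23,11)=100694 g(23,13)=33626 g(23,15)=8854 g(23,17)=1771 g(23,19)=253 g(23,21)=23 g(23,23)=1
t=24: g(24,-2)=1188640 g(24,0)=1968685 g(24,2)=2150040 g(24,4)=1826660 g(24,6)=1265000 g(24,8)=724845 g(24,10)=344080 g(24,12)=134320 g(24,14)=42480 g(24,16)=10625 g(24,18)=2024 g(24,20)=276 g(24,22)=24 g(24,24)=1
t=25: g(25,-3)=1188640 g(25,-1)=3157325 g(25,1)=4118725 g(25,3)=3976700 g(25,5)=3091660 g(25,7)=1989845 g(25,9)=1068925 g(25,11)=478400 g(25,13)=176800 g(25,15)=53105 g(25,17)=12649 g(25,19)=2300 g(25,21)=300 g(25,23)=25 g(25,25)=1
t=26: g(26,-2)=4345965 g(26,0)=7276050 g(26,2)=8095425 g(26,4)=7068360 g(26,6)=5081505 g(26,8)=3058770 g(26,10)=1547325 g(26,12)=655200 g(26,14)=229905 g(26,16)=65754 g(26,18)=14949 g(26,20)=2600 g(26,22)=325 g(26,24)=26 g(26,26)=1
t=27: g(27,-3)=4345965 g(27,-1)=11622015 g(27,1)=15371475 g(27,3)=15163785 g(27,5)=12149865 g(27,7)=8140275 g(27,9)=4606095 g(27,11)=2202525 g(27,13)=885105 g(27,15)=295659 g(27,17)=80703 g(27,19)=17549 g(27,21)=2925 g(27,23)=351 g(27,25)=27 g(27,27)=1
t=28: g(28,-2)=15967980 g(28,0)=26993490 g(28,2)=30535260 g(28,4)=27313650 g(28,6)=20290140 g(28,8)=12746370 g(28,10)=6808620 g(28,12)=3087630 g(28,14)=1180764 g(28,16)=376362 g(28,18)=98252 g(28,20)=20474 g(28,22)=3276 g(28,24)=378 g(28,26)=28 g(28,28)=1
t=29: g(29,-3)=15967980 g(29,-1)=42961470 g(29,1)=57528750 g(29,3)=57848910 g(29,5)=47603790 g(29,7)=33036510 g(29,9)=19554990 g(29,11)=9896250 g(29,13)=4268394 g(29,15)=1557126 g(29,17)=474614 g(29,19)=118726 g(29,21)=23750 g(29,23)=3654 g(29,25)=406 g(29,27)=29 g(29,29)=1
t=30: g(30,-2)=58929450 g(30,0)=100490220 g(30,2)=115377660 g(30,4)=105452700 g(30,6)=80640300 g(30,8)=52591500 g(30,10)=29451240 g(30,12)=14164644 g(30,14)=5825520 g(30,16)=2031740 g(30,18)=593340 g(30,20)=142476 g(30,22)=27404 g(30,24)=4060 g(30,26)=435 g(30,28)=30 g(30,30)=1
Paths never hitting -4: Σ_s g(30,s) = 565722720
Paths hitting -4: 2^30 - 565722720 = 508019104
P = 508019104/1073741824 = 15875597/33554432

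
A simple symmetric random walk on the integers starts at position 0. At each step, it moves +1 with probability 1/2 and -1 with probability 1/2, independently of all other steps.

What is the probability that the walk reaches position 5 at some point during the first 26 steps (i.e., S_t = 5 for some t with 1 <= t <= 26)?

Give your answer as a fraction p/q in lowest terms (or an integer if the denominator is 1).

Count via complement. Let g(t,s) = #length-t paths at position s with S_1..S_t all ≠ 5.
g(t,s) = g(t-1,s-1) + g(t-1,s+1) for s ≠ 5; g(t,5) = 0.
t=0: g(0,0)=1
t=1: g(1,-1)=1 g(1,1)=1
t=2: g(2,-2)=1 g(2,0)=2 g(2,2)=1
t=3: g(3,-3)=1 g(3,-1)=3 g(3,1)=3 g(3,3)=1
t=4: g(4,-4)=1 g(4,-2)=4 g(4,0)=6 g(4,2)=4 g(4,4)=1
t=5: g(5,-5)=1 g(5,-3)=5 g(5,-1)=10 g(5,1)=10 g(5,3)=5
t=6: g(6,-6)=1 g(6,-4)=6 g(6,-2)=15 g(6,0)=20 g(6,2)=15 g(6,4)=5
t=7: g(7,-7)=1 g(7,-5)=7 g(7,-3)=21 g(7,-1)=35 g(7,1)=35 g(7,3)=20
t=8: g(8,-8)=1 g(8,-6)=8 g(8,-4)=28 g(8,-2)=56 g(8,0)=70 g(8,2)=55 g(8,4)=20
t=9: g(9,-9)=1 g(9,-7)=9 g(9,-5)=36 g(9,-3)=84 g(9,-1)=126 g(9,1)=125 g(9,3)=75
t=10: g(10,-10)=1 g(10,-8)=10 g(10,-6)=45 g(10,-4)=120 g(10,-2)=210 g(10,0)=251 g(10,2)=200 g(10,4)=75
t=11: g(11,-11)=1 g(11,-9)=11 g(11,-7)=55 g(11,-5)=165 g(11,-3)=330 g(11,-1)=461 g(11,1)=451 g(11,3)=275
t=12: g(12,-12)=1 g(12,-10)=12 g(12,-8)=66 g(12,-6)=220 g(12,-4)=495 g(12,-2)=791 g(12,0)=912 g(12,2)=726 g(12,4)=275
t=13: g(13,-13)=1 g(13,-11)=13 g(13,-9)=78 g(13,-7)=286 g(13,-5)=715 g(13,-3)=1286 g(13,-1)=1703 g(13,1)=1638 g(13,3)=1001
t=14: g(14,-14)=1 g(14,-12)=14 g(14,-10)=91 g(14,-8)=364 g(14,-6)=1001 g(14,-4)=2001 g(14,-2)=2989 g(14,0)=3341 g(14,2)=2639 g(14,4)=1001
t=15: g(15,-15)=1 g(15,-13)=15 g(15,-11)=105 g(15,-9)=455 g(15,-7)=1365 g(15,-5)=3002 g(15,-3)=4990 g(15,-1)=6330 g(15,1)=5980 g(15,3)=3640
t=16: g(16,-16)=1 g(16,-14)=16 g(16,-12)=120 g(16,-10)=560 g(16,-8)=1820 g(16,-6)=4367 g(16,-4)=7992 g(16,-2)=11320 g(16,0)=12310 g(16,2)=9620 g(16,4)=3640
t=17: g(17,-17)=1 g(17,-15)=17 g(17,-13)=136 g(17,-11)=680 g(17,-9)=2380 g(17,-7)=6187 g(17,-5)=12359 g(17,-3)=19312 g(17,-1)=23630 g(17,1)=21930 g(17,3)=13260
t=18: g(18,-18)=1 g(18,-16)=18 g(18,-14)=153 g(18,-12)=816 g(18,-10)=3060 g(18,-8)=8567 g(18,-6)=18546 g(18,-4)=31671 g(18,-2)=42942 g(18,0)=45560 g(18,2)=35190 g(18,4)=13260
t=19: g(19,-19)=1 g(19,-17)=19 g(19,-15)=171 g(19,-13)=969 g(19,-11)=3876 g(19,-9)=11627 g(19,-7)=27113 g(19,-5)=50217 g(19,-3)=74613 g(19,-1)=88502 g(19,1)=80750 g(19,3)=48450
t=20: g(20,-20)=1 g(20,-18)=20 g(20,-16)=190 g(20,-14)=1140 g(20,-12)=4845 g(20,-10)=15503 g(20,-8)=38740 g(20,-6)=77330 g(20,-4)=124830 g(20,-2)=163115 g(20,0)=169252 g(20,2)=129200 g(20,4)=48450
t=21: g(21,-21)=1 g(21,-19)=21 g(21,-17)=210 g(21,-15)=1330 g(21,-13)=5985 g(21,-11)=20348 g(21,-9)=54243 g(21,-7)=116070 g(21,-5)=202160 g(21,-3)=287945 g(21,-1)=332367 g(21,1)=298452 g(21,3)=177650
t=22: g(22,-22)=1 g(22,-20)=22 g(22,-18)=231 g(22,-16)=1540 g(22,-14)=7315 g(22,-12)=26333 g(22,-10)=74591 g(22,-8)=170313 g(22,-6)=318230 g(22,-4)=490105 g(22,-2)=620312 g(22,0)=630819 g(22,2)=476102 g(22,4)=177650
t=23: g(23,-23)=1 g(23,-21)=23 g(23,-19)=253 g(23,-17)=1771 g(23,-15)=8855 g(23,-13)=33648 g(23,-11)=100924 g(23,-9)=244904 g(23,-7)=488543 g(23,-5)=808335 g(23,-3)=1110417 g(23,-1)=1251131 g(23,1)=1106921 g(23,3)=653752
t=24: g(24,-24)=1 g(24,-22)=24 g(24,-20)=276 g(24,-18)=2024 g(24,-16)=10626 g(24,-14)=42503 g(24,-12)=134572 g(24,-10)=345828 g(24,-8)=733447 g(24,-6)=1296878 g(24,-4)=1918752 g(24,-2)=2361548 g(24,0)=2358052 g(24,2)=1760673 g(24,4)=653752
t=25: g(25,-25)=1 g(25,-23)=25 g(25,-21)=300 g(25,-19)=2300 g(25,-17)=12650 g(25,-15)=53129 g(25,-13)=177075 g(25,-11)=480400 g(25,-9)=1079275 g(25,-7)=2030325 g(25,-5)=3215630 g(25,-3)=4280300 g(25,-1)=4719600 g(25,1)=4118725 g(25,3)=2414425
t=26: g(26,-26)=1 g(26,-24)=26 g(26,-22)=325 g(26,-20)=2600 g(26,-18)=14950 g(26,-16)=65779 g(26,-14)=230204 g(26,-12)=657475 g(26,-10)=1559675 g(26,-8)=3109600 g(26,-6)=5245955 g(26,-4)=7495930 g(26,-2)=8999900 g(26,0)=8838325 g(26,2)=6533150 g(26,4)=2414425
Paths never hitting 5: Σ_s g(26,s) = 45168320
Paths hitting 5: 2^26 - 45168320 = 21940544
P = 21940544/67108864 = 342821/1048576

Answer: 342821/1048576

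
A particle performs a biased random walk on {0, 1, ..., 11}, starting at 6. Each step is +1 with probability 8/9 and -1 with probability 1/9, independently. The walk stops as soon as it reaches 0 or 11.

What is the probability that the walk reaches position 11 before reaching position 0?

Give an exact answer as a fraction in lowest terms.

Biased walk: p = 8/9, q = 1/9, r = q/p = 1/8
Gambler's ruin: P(hit 11 before 0 | start at 6) = (1 - r^a)/(1 - r^N)
r^6 = 1/262144; r^11 = 1/8589934592
P = (1 - 1/262144) / (1 - 1/8589934592) = 262143/262144 / 8589934591/8589934592 = 1227128832/1227133513

Answer: 1227128832/1227133513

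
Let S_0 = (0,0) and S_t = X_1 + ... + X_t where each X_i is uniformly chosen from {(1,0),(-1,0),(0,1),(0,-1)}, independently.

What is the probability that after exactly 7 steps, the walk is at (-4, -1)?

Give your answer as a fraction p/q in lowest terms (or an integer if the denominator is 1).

Answer: 147/16384

Derivation:
Let h be the number of horizontal steps (so 7-h are vertical). To end at (-4,-1) need (h-4)/2 right-steps and ((7-h)-1)/2 up-steps.
Sum over h with 4 ≤ h ≤ 6, h ≡ 0 (mod 2), 7-h ≡ 1 (mod 2):
h=4: C(7,4)·C(4,0)·C(3,1) = 35·1·3 = 105
h=6: C(7,6)·C(6,1)·C(1,0) = 7·6·1 = 42
Total favorable: 147
Total paths: 4^7 = 16384
P = 147/16384 = 147/16384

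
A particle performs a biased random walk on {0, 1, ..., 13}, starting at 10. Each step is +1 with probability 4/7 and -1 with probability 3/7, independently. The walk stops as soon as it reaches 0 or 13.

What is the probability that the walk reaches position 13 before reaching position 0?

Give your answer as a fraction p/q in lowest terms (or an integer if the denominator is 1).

Biased walk: p = 4/7, q = 3/7, r = q/p = 3/4
Gambler's ruin: P(hit 13 before 0 | start at 10) = (1 - r^a)/(1 - r^N)
r^10 = 59049/1048576; r^13 = 1594323/67108864
P = (1 - 59049/1048576) / (1 - 1594323/67108864) = 989527/1048576 / 65514541/67108864 = 63329728/65514541

Answer: 63329728/65514541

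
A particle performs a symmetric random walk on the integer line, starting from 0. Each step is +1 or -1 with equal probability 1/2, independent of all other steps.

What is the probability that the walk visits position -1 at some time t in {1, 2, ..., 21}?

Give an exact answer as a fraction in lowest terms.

Answer: 436109/524288

Derivation:
Count via complement. Let g(t,s) = #length-t paths at position s with S_1..S_t all ≠ -1.
g(t,s) = g(t-1,s-1) + g(t-1,s+1) for s ≠ -1; g(t,-1) = 0.
t=0: g(0,0)=1
t=1: g(1,1)=1
t=2: g(2,0)=1 g(2,2)=1
t=3: g(3,1)=2 g(3,3)=1
t=4: g(4,0)=2 g(4,2)=3 g(4,4)=1
t=5: g(5,1)=5 g(5,3)=4 g(5,5)=1
t=6: g(6,0)=5 g(6,2)=9 g(6,4)=5 g(6,6)=1
t=7: g(7,1)=14 g(7,3)=14 g(7,5)=6 g(7,7)=1
t=8: g(8,0)=14 g(8,2)=28 g(8,4)=20 g(8,6)=7 g(8,8)=1
t=9: g(9,1)=42 g(9,3)=48 g(9,5)=27 g(9,7)=8 g(9,9)=1
t=10: g(10,0)=42 g(10,2)=90 g(10,4)=75 g(10,6)=35 g(10,8)=9 g(10,10)=1
t=11: g(11,1)=132 g(11,3)=165 g(11,5)=110 g(11,7)=44 g(11,9)=10 g(11,11)=1
t=12: g(12,0)=132 g(12,2)=297 g(12,4)=275 g(12,6)=154 g(12,8)=54 g(12,10)=11 g(12,12)=1
t=13: g(13,1)=429 g(13,3)=572 g(13,5)=429 g(13,7)=208 g(13,9)=65 g(13,11)=12 g(13,13)=1
t=14: g(14,0)=429 g(14,2)=1001 g(14,4)=1001 g(14,6)=637 g(14,8)=273 g(14,10)=77 g(14,12)=13 g(14,14)=1
t=15: g(15,1)=1430 g(15,3)=2002 g(15,5)=1638 g(15,7)=910 g(15,9)=350 g(15,11)=90 g(15,13)=14 g(15,15)=1
t=16: g(16,0)=1430 g(16,2)=3432 g(16,4)=3640 g(16,6)=2548 g(16,8)=1260 g(16,10)=440 g(16,12)=104 g(16,14)=15 g(16,16)=1
t=17: g(17,1)=4862 g(17,3)=7072 g(17,5)=6188 g(17,7)=3808 g(17,9)=1700 g(17,11)=544 g(17,13)=119 g(17,15)=16 g(17,17)=1
t=18: g(18,0)=4862 g(18,2)=11934 g(18,4)=13260 g(18,6)=9996 g(18,8)=5508 g(18,10)=2244 g(18,12)=663 g(18,14)=135 g(18,16)=17 g(18,18)=1
t=19: g(19,1)=16796 g(19,3)=25194 g(19,5)=23256 g(19,7)=15504 g(19,9)=7752 g(19,11)=2907 g(19,13)=798 g(19,15)=152 g(19,17)=18 g(19,19)=1
t=20: g(20,0)=16796 g(20,2)=41990 g(20,4)=48450 g(20,6)=38760 g(20,8)=23256 g(20,10)=10659 g(20,12)=3705 g(20,14)=950 g(20,16)=170 g(20,18)=19 g(20,20)=1
t=21: g(21,1)=58786 g(21,3)=90440 g(21,5)=87210 g(21,7)=62016 g(21,9)=33915 g(21,11)=14364 g(21,13)=4655 g(21,15)=1120 g(21,17)=189 g(21,19)=20 g(21,21)=1
Paths never hitting -1: Σ_s g(21,s) = 352716
Paths hitting -1: 2^21 - 352716 = 1744436
P = 1744436/2097152 = 436109/524288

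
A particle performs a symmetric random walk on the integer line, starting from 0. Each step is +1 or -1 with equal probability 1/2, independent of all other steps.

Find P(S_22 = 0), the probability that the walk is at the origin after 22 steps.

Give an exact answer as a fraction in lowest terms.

To return to 0 after 22 steps: need exactly 11 steps of +1 and 11 of -1.
Favorable paths: C(22,11) = 705432
Total paths: 2^22 = 4194304
P = 705432/4194304 = 88179/524288

Answer: 88179/524288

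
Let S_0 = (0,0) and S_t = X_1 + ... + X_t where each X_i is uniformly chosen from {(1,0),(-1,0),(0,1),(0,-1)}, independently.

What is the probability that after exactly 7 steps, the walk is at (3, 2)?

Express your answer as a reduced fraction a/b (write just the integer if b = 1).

Answer: 245/16384

Derivation:
Let h be the number of horizontal steps (so 7-h are vertical). To end at (3,2) need (h+3)/2 right-steps and ((7-h)+2)/2 up-steps.
Sum over h with 3 ≤ h ≤ 5, h ≡ 1 (mod 2), 7-h ≡ 0 (mod 2):
h=3: C(7,3)·C(3,3)·C(4,3) = 35·1·4 = 140
h=5: C(7,5)·C(5,4)·C(2,2) = 21·5·1 = 105
Total favorable: 245
Total paths: 4^7 = 16384
P = 245/16384 = 245/16384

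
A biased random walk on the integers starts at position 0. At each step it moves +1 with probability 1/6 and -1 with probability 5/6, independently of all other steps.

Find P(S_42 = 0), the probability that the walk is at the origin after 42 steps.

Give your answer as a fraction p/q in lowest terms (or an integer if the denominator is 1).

Answer: 10694223134517669677734375/20051241808265601101758268964864

Derivation:
To be at 0 after 42 steps: need exactly 21 steps of +1 and 21 of -1.
Number of such sequences: C(42,21) = 538257874440
Each has probability (1/6)^21 · (5/6)^21 = 476837158203125/481229803398374426442198455156736
P = 538257874440 · 476837158203125/481229803398374426442198455156736 = 10694223134517669677734375/20051241808265601101758268964864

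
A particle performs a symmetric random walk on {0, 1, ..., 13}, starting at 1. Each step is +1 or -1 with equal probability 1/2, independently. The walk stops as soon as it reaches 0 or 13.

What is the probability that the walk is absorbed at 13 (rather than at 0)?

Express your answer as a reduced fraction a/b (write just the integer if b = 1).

Symmetric walk (p = 1/2): the harmonic-function argument gives P(hit 13 before 0 | start at 1) = a/N.
P = 1/13 = 1/13

Answer: 1/13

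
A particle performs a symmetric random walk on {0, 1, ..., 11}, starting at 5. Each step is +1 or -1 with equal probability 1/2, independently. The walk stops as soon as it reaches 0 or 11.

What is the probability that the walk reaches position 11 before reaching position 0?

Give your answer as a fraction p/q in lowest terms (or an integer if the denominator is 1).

Answer: 5/11

Derivation:
Symmetric walk (p = 1/2): the harmonic-function argument gives P(hit 11 before 0 | start at 5) = a/N.
P = 5/11 = 5/11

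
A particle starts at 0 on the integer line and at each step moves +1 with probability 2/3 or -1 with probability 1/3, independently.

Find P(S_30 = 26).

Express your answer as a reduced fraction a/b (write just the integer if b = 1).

Answer: 38923141120/68630377364883

Derivation:
To reach position 26 after 30 steps: need 28 steps of +1 and 2 steps of -1.
Number of such sequences: C(30,28) = 435
Each has probability (2/3)^28 · (1/3)^2 = 268435456/205891132094649
P = 435 · 268435456/205891132094649 = 38923141120/68630377364883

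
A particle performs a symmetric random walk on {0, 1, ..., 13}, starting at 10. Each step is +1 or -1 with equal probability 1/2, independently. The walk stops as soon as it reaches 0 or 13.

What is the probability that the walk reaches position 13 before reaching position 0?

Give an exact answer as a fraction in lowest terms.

Symmetric walk (p = 1/2): the harmonic-function argument gives P(hit 13 before 0 | start at 10) = a/N.
P = 10/13 = 10/13

Answer: 10/13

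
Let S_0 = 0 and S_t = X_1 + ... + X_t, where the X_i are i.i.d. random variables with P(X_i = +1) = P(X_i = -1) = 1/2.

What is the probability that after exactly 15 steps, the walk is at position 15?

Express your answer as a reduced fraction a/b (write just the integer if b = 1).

To reach position 15 after 15 steps: need 15 steps of +1 and 0 of -1.
Favorable paths: C(15,15) = 1
Total paths: 2^15 = 32768
P = 1/32768 = 1/32768

Answer: 1/32768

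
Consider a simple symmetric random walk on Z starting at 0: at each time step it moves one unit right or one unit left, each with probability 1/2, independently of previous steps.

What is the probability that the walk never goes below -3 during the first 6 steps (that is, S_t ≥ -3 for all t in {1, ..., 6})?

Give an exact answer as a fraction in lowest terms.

Let f(t,s) = #length-t paths at position s with S_1..S_t all ≥ -3.
f(t,s) = f(t-1,s-1) + f(t-1,s+1) for s ≥ -3; f(t,s) = 0 for s < -3.
t=0: f(0,0)=1
t=1: f(1,-1)=1 f(1,1)=1
t=2: f(2,-2)=1 f(2,0)=2 f(2,2)=1
t=3: f(3,-3)=1 f(3,-1)=3 f(3,1)=3 f(3,3)=1
t=4: f(4,-2)=4 f(4,0)=6 f(4,2)=4 f(4,4)=1
t=5: f(5,-3)=4 f(5,-1)=10 f(5,1)=10 f(5,3)=5 f(5,5)=1
t=6: f(6,-2)=14 f(6,0)=20 f(6,2)=15 f(6,4)=6 f(6,6)=1
Σ_s f(6,s) = 56
P = 56/64 = 7/8

Answer: 7/8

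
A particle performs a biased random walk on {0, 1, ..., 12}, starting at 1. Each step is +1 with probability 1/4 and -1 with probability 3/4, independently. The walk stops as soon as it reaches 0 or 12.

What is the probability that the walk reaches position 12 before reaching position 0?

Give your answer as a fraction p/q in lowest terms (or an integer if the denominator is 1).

Answer: 1/265720

Derivation:
Biased walk: p = 1/4, q = 3/4, r = q/p = 3
Gambler's ruin: P(hit 12 before 0 | start at 1) = (1 - r^a)/(1 - r^N)
r^1 = 3; r^12 = 531441
P = (1 - 3) / (1 - 531441) = -2 / -531440 = 1/265720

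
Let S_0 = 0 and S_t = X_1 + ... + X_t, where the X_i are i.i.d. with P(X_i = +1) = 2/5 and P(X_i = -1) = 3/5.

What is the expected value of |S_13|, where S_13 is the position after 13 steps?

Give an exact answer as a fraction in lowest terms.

S_13 takes values m ≡ 1 (mod 2) with |m| ≤ 13; P(S_13=m) = C(13,(13+m)/2) · (2/5)^((13+m)/2) · (3/5)^((13-m)/2).
Distribution: P(S=-13)=1594323/1220703125, P(S=-11)=13817466/1220703125, P(S=-9)=55269864/1220703125, P(S=-7)=135104112/1220703125, P(S=-5)=45034704/244140625, P(S=-3)=270208224/1220703125, P(S=-1)=240185088/1220703125, P(S=1)=160123392/1220703125, P(S=3)=80061696/1220703125, P(S=5)=5930496/244140625, P(S=7)=7907328/1220703125, P(S=9)=1437696/1220703125, P(S=11)=159744/1220703125, P(S=13)=8192/1220703125
E[|S_13|] = Σ_m |m|·P(S_13=m) = 882255673/244140625

Answer: 882255673/244140625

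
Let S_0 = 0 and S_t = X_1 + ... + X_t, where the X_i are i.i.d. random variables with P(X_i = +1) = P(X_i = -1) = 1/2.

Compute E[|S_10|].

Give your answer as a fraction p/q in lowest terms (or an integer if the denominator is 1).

S_10 takes values m ≡ 0 (mod 2) with |m| ≤ 10; P(S_10=m) = C(10,(10+m)/2)/2^10.
Total paths: 2^10 = 1024
Distribution: P(S=-10)=1/1024, P(S=-8)=10/1024, P(S=-6)=45/1024, P(S=-4)=120/1024, P(S=-2)=210/1024, P(S=0)=252/1024, P(S=2)=210/1024, P(S=4)=120/1024, P(S=6)=45/1024, P(S=8)=10/1024, P(S=10)=1/1024
E[|S_10|] = Σ_m |m|·P(S_10=m) = 2520/1024 = 315/128

Answer: 315/128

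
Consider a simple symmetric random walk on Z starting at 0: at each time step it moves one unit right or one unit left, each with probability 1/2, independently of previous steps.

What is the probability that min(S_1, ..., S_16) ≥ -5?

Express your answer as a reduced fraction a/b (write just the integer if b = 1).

Let f(t,s) = #length-t paths at position s with S_1..S_t all ≥ -5.
f(t,s) = f(t-1,s-1) + f(t-1,s+1) for s ≥ -5; f(t,s) = 0 for s < -5.
t=0: f(0,0)=1
t=1: f(1,-1)=1 f(1,1)=1
t=2: f(2,-2)=1 f(2,0)=2 f(2,2)=1
t=3: f(3,-3)=1 f(3,-1)=3 f(3,1)=3 f(3,3)=1
t=4: f(4,-4)=1 f(4,-2)=4 f(4,0)=6 f(4,2)=4 f(4,4)=1
t=5: f(5,-5)=1 f(5,-3)=5 f(5,-1)=10 f(5,1)=10 f(5,3)=5 f(5,5)=1
t=6: f(6,-4)=6 f(6,-2)=15 f(6,0)=20 f(6,2)=15 f(6,4)=6 f(6,6)=1
t=7: f(7,-5)=6 f(7,-3)=21 f(7,-1)=35 f(7,1)=35 f(7,3)=21 f(7,5)=7 f(7,7)=1
t=8: f(8,-4)=27 f(8,-2)=56 f(8,0)=70 f(8,2)=56 f(8,4)=28 f(8,6)=8 f(8,8)=1
t=9: f(9,-5)=27 f(9,-3)=83 f(9,-1)=126 f(9,1)=126 f(9,3)=84 f(9,5)=36 f(9,7)=9 f(9,9)=1
t=10: f(10,-4)=110 f(10,-2)=209 f(10,0)=252 f(10,2)=210 f(10,4)=120 f(10,6)=45 f(10,8)=10 f(10,10)=1
t=11: f(11,-5)=110 f(11,-3)=319 f(11,-1)=461 f(11,1)=462 f(11,3)=330 f(11,5)=165 f(11,7)=55 f(11,9)=11 f(11,11)=1
t=12: f(12,-4)=429 f(12,-2)=780 f(12,0)=923 f(12,2)=792 f(12,4)=495 f(12,6)=220 f(12,8)=66 f(12,10)=12 f(12,12)=1
t=13: f(13,-5)=429 f(13,-3)=1209 f(13,-1)=1703 f(13,1)=1715 f(13,3)=1287 f(13,5)=715 f(13,7)=286 f(13,9)=78 f(13,11)=13 f(13,13)=1
t=14: f(14,-4)=1638 f(14,-2)=2912 f(14,0)=3418 f(14,2)=3002 f(14,4)=2002 f(14,6)=1001 f(14,8)=364 f(14,10)=91 f(14,12)=14 f(14,14)=1
t=15: f(15,-5)=1638 f(15,-3)=4550 f(15,-1)=6330 f(15,1)=6420 f(15,3)=5004 f(15,5)=3003 f(15,7)=1365 f(15,9)=455 f(15,11)=105 f(15,13)=15 f(15,15)=1
t=16: f(16,-4)=6188 f(16,-2)=10880 f(16,0)=12750 f(16,2)=11424 f(16,4)=8007 f(16,6)=4368 f(16,8)=1820 f(16,10)=560 f(16,12)=120 f(16,14)=16 f(16,16)=1
Σ_s f(16,s) = 56134
P = 56134/65536 = 28067/32768

Answer: 28067/32768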